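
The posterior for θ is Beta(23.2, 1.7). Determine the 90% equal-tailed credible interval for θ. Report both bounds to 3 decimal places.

[0.835, 0.990]

Posterior: Beta(23.2, 1.7).
Equal-tailed 90% interval: the 0.05 and 0.95 quantiles of Beta(23.2, 1.7).
Posterior mean ≈ 0.932, SD ≈ 0.050; a Normal approximation gives roughly [0.850, 1.013].
Exact: F⁻¹(0.05) = 0.835; F⁻¹(0.95) = 0.990.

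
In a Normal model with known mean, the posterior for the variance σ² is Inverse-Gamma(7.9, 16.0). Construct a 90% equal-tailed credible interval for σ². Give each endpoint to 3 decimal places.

[1.229, 4.092]

Inverse-Gamma(7.9, 16.0) quantiles: F⁻¹(0.05) and F⁻¹(0.95).
Equivalently, 1/σ² ~ Gamma(7.9, rate = 16.0); invert its 0.95 and 0.05 quantiles.
Posterior mean ≈ 2.319, SD ≈ 0.955; a Normal approximation gives roughly [0.749, 3.889].
Exact: lower = 1.229; upper = 4.092.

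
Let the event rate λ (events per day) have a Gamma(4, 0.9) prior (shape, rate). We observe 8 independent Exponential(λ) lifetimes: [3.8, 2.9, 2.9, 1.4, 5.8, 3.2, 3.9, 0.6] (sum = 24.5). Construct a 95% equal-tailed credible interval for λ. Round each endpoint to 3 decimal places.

Posterior: Gamma(4+8, 0.9+24.5) = Gamma(12, 25.4) (shape, rate).
Equal-tailed 95% interval: Gamma(12, 25.4) quantiles at 0.025 and 0.975.
Posterior mean ≈ 0.472, SD ≈ 0.136; a Normal approximation gives roughly [0.205, 0.740].
Exact: lower = 0.244; upper = 0.775.

[0.244, 0.775]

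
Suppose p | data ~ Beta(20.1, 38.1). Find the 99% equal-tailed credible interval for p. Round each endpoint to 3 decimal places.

Posterior: Beta(20.1, 38.1).
Equal-tailed 99% interval: the 0.005 and 0.995 quantiles of Beta(20.1, 38.1).
Posterior mean ≈ 0.345, SD ≈ 0.062; a Normal approximation gives roughly [0.186, 0.505].
Exact: F⁻¹(0.005) = 0.198; F⁻¹(0.995) = 0.512.

[0.198, 0.512]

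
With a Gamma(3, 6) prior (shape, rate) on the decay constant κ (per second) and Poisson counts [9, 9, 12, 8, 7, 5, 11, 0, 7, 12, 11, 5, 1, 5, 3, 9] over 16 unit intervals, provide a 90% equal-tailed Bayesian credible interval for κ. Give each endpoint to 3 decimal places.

Posterior: Gamma(3+114, 6+16) = Gamma(117, 22) (shape, rate).
Equal-tailed 90% interval: Gamma(117, 22) quantiles at 0.05 and 0.95.
Posterior mean ≈ 5.318, SD ≈ 0.492; a Normal approximation gives roughly [4.509, 6.127].
Exact: lower = 4.536; upper = 6.152.

[4.536, 6.152]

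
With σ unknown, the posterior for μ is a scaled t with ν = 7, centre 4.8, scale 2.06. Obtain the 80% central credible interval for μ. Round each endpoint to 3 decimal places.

The t_7 distribution is symmetric; the 80% interval is 4.8 ± t·2.06 with t_{0.9,7} = 1.415.
Half-width: 1.415 × 2.06 = 2.915.
4.8 − 2.915 = 1.885; 4.8 + 2.915 = 7.715.

[1.885, 7.715]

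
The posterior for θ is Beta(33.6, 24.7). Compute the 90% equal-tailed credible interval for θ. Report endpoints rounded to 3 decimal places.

[0.469, 0.680]

Posterior: Beta(33.6, 24.7).
Equal-tailed 90% interval: the 0.05 and 0.95 quantiles of Beta(33.6, 24.7).
Posterior mean ≈ 0.576, SD ≈ 0.064; a Normal approximation gives roughly [0.471, 0.682].
Exact: F⁻¹(0.05) = 0.469; F⁻¹(0.95) = 0.680.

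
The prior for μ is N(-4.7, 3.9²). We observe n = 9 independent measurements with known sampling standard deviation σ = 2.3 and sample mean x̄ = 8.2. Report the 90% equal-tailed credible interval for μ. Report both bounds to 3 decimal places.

Posterior precision = 1/3.9² + 9/2.3² = 0.0657 + 1.7013 = 1.7671, so posterior SD = 0.7523.
Posterior mean = (-4.7/3.9² + 9·8.2/2.3²) / 1.7671 = 7.7200.
Interval: 7.7200 ± 1.645 × 0.7523 → [6.483, 8.957].

[6.483, 8.957]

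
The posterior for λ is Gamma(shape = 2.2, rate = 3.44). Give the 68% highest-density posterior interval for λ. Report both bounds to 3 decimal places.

The posterior is unimodal and skewed, so the HPD interval has equal density at both endpoints and is the shortest 68% interval.
Solving f(0.110) = f(0.804) with F(0.804) − F(0.110) = 0.68 gives [0.110, 0.804].
For comparison, the equal-tailed interval is [0.243, 1.036]; the HPD is narrower and shifted toward the mode.

[0.110, 0.804]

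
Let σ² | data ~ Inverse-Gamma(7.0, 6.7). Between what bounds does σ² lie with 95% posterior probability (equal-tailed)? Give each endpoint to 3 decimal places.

Inverse-Gamma(7.0, 6.7) quantiles: F⁻¹(0.025) and F⁻¹(0.975).
Equivalently, 1/σ² ~ Gamma(7.0, rate = 6.7); invert its 0.975 and 0.025 quantiles.
Posterior mean ≈ 1.117, SD ≈ 0.499; a Normal approximation gives roughly [0.138, 2.095].
Exact: lower = 0.513; upper = 2.381.

[0.513, 2.381]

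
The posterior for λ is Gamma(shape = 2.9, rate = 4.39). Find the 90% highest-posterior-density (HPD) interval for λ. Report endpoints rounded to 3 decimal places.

[0.091, 1.214]

The posterior is unimodal and skewed, so the HPD interval has equal density at both endpoints and is the shortest 90% interval.
Solving f(0.091) = f(1.214) with F(1.214) − F(0.091) = 0.90 gives [0.091, 1.214].
For comparison, the equal-tailed interval is [0.175, 1.400]; the HPD is narrower and shifted toward the mode.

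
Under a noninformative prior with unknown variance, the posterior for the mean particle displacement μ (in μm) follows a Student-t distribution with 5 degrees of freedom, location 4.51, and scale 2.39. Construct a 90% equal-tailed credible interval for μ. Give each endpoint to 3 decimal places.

[-0.306, 9.326]

The t_5 distribution is symmetric; the 90% interval is 4.51 ± t·2.39 with t_{0.95,5} = 2.015.
Half-width: 2.015 × 2.39 = 4.816.
4.51 − 4.816 = -0.306; 4.51 + 4.816 = 9.326.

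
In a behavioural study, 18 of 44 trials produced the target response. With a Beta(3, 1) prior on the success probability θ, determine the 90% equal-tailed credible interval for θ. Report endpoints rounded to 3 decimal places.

[0.322, 0.556]

Posterior: Beta(3+18, 1+26) = Beta(21, 27).
Equal-tailed 90% interval: the 0.05 and 0.95 quantiles of Beta(21, 27).
Posterior mean ≈ 0.438, SD ≈ 0.071; a Normal approximation gives roughly [0.321, 0.554].
Exact: F⁻¹(0.05) = 0.322; F⁻¹(0.95) = 0.556.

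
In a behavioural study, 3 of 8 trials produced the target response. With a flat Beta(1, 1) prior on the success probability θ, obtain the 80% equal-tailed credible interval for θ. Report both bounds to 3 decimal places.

Posterior: Beta(1+3, 1+5) = Beta(4, 6).
Equal-tailed 80% interval: the 0.1 and 0.9 quantiles of Beta(4, 6).
Posterior mean ≈ 0.400, SD ≈ 0.148; a Normal approximation gives roughly [0.211, 0.589].
Exact: F⁻¹(0.1) = 0.210; F⁻¹(0.9) = 0.599.

[0.210, 0.599]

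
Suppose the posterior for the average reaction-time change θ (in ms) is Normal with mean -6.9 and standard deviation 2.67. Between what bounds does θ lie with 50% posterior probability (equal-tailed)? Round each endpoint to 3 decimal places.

[-8.701, -5.099]

The posterior is symmetric, so the 50% equal-tailed interval is θ = -6.9 ± z·2.67 with z = 0.674.
Half-width: 0.674 × 2.67 = 1.801.
-6.9 − 1.801 = -8.701; -6.9 + 1.801 = -5.099.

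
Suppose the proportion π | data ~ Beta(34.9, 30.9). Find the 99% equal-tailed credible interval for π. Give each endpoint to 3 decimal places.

Posterior: Beta(34.9, 30.9).
Equal-tailed 99% interval: the 0.005 and 0.995 quantiles of Beta(34.9, 30.9).
Posterior mean ≈ 0.530, SD ≈ 0.061; a Normal approximation gives roughly [0.373, 0.688].
Exact: F⁻¹(0.005) = 0.374; F⁻¹(0.995) = 0.684.

[0.374, 0.684]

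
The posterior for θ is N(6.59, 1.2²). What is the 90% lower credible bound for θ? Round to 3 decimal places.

Need L with P(θ ≥ L) = 0.90: L = 6.59 − z_{0.1}·1.2.
z = 1.282; L = 6.59 − 1.282 × 1.2 = 5.052.

5.052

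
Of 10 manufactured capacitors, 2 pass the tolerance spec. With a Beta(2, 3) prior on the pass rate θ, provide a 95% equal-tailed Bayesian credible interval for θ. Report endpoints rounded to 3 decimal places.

Posterior: Beta(2+2, 3+8) = Beta(4, 11).
Equal-tailed 95% interval: the 0.025 and 0.975 quantiles of Beta(4, 11).
Posterior mean ≈ 0.267, SD ≈ 0.111; a Normal approximation gives roughly [0.050, 0.483].
Exact: F⁻¹(0.025) = 0.084; F⁻¹(0.975) = 0.508.

[0.084, 0.508]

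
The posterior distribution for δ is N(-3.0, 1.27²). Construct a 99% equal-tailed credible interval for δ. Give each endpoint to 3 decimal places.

[-6.271, 0.271]

The posterior is symmetric, so the 99% equal-tailed interval is δ = -3.0 ± z·1.27 with z = 2.576.
Half-width: 2.576 × 1.27 = 3.271.
-3.0 − 3.271 = -6.271; -3.0 + 3.271 = 0.271.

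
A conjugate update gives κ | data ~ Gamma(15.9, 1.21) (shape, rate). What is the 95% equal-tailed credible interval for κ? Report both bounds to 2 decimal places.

Posterior: Gamma(shape 15.9, rate 1.21).
Equal-tailed 95% interval: Gamma(15.9, 1.21) quantiles at 0.025 and 0.975.
Posterior mean ≈ 13.14, SD ≈ 3.30; a Normal approximation gives roughly [6.68, 19.60].
Exact: lower = 7.50; upper = 20.34.

[7.50, 20.34]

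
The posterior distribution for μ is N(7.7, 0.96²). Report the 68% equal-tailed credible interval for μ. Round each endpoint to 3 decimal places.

[6.745, 8.655]

The posterior is symmetric, so the 68% equal-tailed interval is μ = 7.7 ± z·0.96 with z = 0.994.
Half-width: 0.994 × 0.96 = 0.955.
7.7 − 0.955 = 6.745; 7.7 + 0.955 = 8.655.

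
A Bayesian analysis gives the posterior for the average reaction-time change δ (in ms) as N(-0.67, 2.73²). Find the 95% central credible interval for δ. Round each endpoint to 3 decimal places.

The posterior is symmetric, so the 95% equal-tailed interval is δ = -0.67 ± z·2.73 with z = 1.960.
Half-width: 1.960 × 2.73 = 5.351.
-0.67 − 5.351 = -6.021; -0.67 + 5.351 = 4.681.

[-6.021, 4.681]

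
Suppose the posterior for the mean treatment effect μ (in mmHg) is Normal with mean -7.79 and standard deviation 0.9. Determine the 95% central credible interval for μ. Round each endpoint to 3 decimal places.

[-9.554, -6.026]

The posterior is symmetric, so the 95% equal-tailed interval is μ = -7.79 ± z·0.9 with z = 1.960.
Half-width: 1.960 × 0.9 = 1.764.
-7.79 − 1.764 = -9.554; -7.79 + 1.764 = -6.026.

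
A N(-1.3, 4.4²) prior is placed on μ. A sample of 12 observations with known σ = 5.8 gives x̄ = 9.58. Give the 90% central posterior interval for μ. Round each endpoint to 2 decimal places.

[5.63, 10.78]

Posterior precision = 1/4.4² + 12/5.8² = 0.0517 + 0.3567 = 0.4084, so posterior SD = 1.5648.
Posterior mean = (-1.3/4.4² + 12·9.58/5.8²) / 0.4084 = 8.2038.
Interval: 8.2038 ± 1.645 × 1.5648 → [5.63, 10.78].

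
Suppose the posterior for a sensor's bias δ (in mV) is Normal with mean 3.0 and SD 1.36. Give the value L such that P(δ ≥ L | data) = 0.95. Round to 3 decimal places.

0.763

Need L with P(δ ≥ L) = 0.95: L = 3.0 − z_{0.05}·1.36.
z = 1.645; L = 3.0 − 1.645 × 1.36 = 0.763.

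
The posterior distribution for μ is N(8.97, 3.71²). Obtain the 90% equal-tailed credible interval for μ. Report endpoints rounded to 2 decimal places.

The posterior is symmetric, so the 90% equal-tailed interval is μ = 8.97 ± z·3.71 with z = 1.645.
Half-width: 1.645 × 3.71 = 6.10.
8.97 − 6.10 = 2.87; 8.97 + 6.10 = 15.07.

[2.87, 15.07]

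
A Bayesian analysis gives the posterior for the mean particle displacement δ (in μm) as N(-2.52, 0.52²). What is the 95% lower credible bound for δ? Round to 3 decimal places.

-3.375

Need L with P(δ ≥ L) = 0.95: L = -2.52 − z_{0.05}·0.52.
z = 1.645; L = -2.52 − 1.645 × 0.52 = -3.375.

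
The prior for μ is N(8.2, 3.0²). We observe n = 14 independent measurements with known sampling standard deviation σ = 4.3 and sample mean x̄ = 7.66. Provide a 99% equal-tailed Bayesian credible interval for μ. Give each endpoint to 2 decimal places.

Posterior precision = 1/3.0² + 14/4.3² = 0.1111 + 0.7572 = 0.8683, so posterior SD = 1.0732.
Posterior mean = (8.2/3.0² + 14·7.66/4.3²) / 0.8683 = 7.7291.
Interval: 7.7291 ± 2.576 × 1.0732 → [4.96, 10.49].

[4.96, 10.49]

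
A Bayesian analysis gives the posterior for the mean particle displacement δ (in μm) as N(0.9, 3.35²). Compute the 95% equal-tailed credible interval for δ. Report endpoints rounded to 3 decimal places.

The posterior is symmetric, so the 95% equal-tailed interval is δ = 0.9 ± z·3.35 with z = 1.960.
Half-width: 1.960 × 3.35 = 6.566.
0.9 − 6.566 = -5.666; 0.9 + 6.566 = 7.466.

[-5.666, 7.466]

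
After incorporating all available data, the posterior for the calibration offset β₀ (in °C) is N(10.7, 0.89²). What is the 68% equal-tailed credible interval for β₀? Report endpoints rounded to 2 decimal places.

[9.81, 11.59]

The posterior is symmetric, so the 68% equal-tailed interval is β₀ = 10.7 ± z·0.89 with z = 0.994.
Half-width: 0.994 × 0.89 = 0.89.
10.7 − 0.89 = 9.81; 10.7 + 0.89 = 11.59.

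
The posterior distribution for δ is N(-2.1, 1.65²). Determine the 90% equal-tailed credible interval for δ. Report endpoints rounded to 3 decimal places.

[-4.814, 0.614]

The posterior is symmetric, so the 90% equal-tailed interval is δ = -2.1 ± z·1.65 with z = 1.645.
Half-width: 1.645 × 1.65 = 2.714.
-2.1 − 2.714 = -4.814; -2.1 + 2.714 = 0.614.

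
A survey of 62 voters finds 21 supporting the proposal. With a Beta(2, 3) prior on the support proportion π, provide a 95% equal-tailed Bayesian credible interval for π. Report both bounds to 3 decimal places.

[0.235, 0.460]

Posterior: Beta(2+21, 3+41) = Beta(23, 44).
Equal-tailed 95% interval: the 0.025 and 0.975 quantiles of Beta(23, 44).
Posterior mean ≈ 0.343, SD ≈ 0.058; a Normal approximation gives roughly [0.230, 0.456].
Exact: F⁻¹(0.025) = 0.235; F⁻¹(0.975) = 0.460.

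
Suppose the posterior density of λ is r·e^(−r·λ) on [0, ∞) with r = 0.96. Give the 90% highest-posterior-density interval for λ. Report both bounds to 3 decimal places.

[0.000, 2.399]

The exponential density is strictly decreasing on [0, ∞), so the HPD interval is anchored at 0: [0, q] with P(λ ≤ q) = 0.90.
q = −ln(1 − 0.90) / 0.96 = 2.3026 / 0.96 = 2.399.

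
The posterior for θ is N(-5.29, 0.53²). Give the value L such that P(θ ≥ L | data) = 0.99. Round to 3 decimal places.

-6.523

Need L with P(θ ≥ L) = 0.99: L = -5.29 − z_{0.01}·0.53.
z = 2.326; L = -5.29 − 2.326 × 0.53 = -6.523.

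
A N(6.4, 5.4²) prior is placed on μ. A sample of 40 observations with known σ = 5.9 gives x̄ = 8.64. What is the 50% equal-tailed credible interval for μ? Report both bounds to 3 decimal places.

Posterior precision = 1/5.4² + 40/5.9² = 0.0343 + 1.1491 = 1.1834, so posterior SD = 0.9193.
Posterior mean = (6.4/5.4² + 40·8.64/5.9²) / 1.1834 = 8.5751.
Interval: 8.5751 ± 0.674 × 0.9193 → [7.955, 9.195].

[7.955, 9.195]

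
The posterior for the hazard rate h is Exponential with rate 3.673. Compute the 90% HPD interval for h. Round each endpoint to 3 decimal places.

The exponential density is strictly decreasing on [0, ∞), so the HPD interval is anchored at 0: [0, q] with P(h ≤ q) = 0.90.
q = −ln(1 − 0.90) / 3.673 = 2.3026 / 3.673 = 0.627.

[0.000, 0.627]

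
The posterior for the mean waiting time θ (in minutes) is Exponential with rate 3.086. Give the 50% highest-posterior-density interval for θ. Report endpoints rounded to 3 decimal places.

The exponential density is strictly decreasing on [0, ∞), so the HPD interval is anchored at 0: [0, q] with P(θ ≤ q) = 0.50.
q = −ln(1 − 0.50) / 3.086 = 0.6931 / 3.086 = 0.225.

[0.000, 0.225]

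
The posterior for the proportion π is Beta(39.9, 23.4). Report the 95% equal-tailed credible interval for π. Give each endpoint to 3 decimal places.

Posterior: Beta(39.9, 23.4).
Equal-tailed 95% interval: the 0.025 and 0.975 quantiles of Beta(39.9, 23.4).
Posterior mean ≈ 0.630, SD ≈ 0.060; a Normal approximation gives roughly [0.512, 0.748].
Exact: F⁻¹(0.025) = 0.509; F⁻¹(0.975) = 0.744.

[0.509, 0.744]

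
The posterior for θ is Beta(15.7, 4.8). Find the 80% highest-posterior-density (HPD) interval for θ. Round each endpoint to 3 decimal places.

[0.664, 0.894]

The posterior is unimodal and skewed, so the HPD interval has equal density at both endpoints and is the shortest 80% interval.
Solving f(0.664) = f(0.894) with F(0.894) − F(0.664) = 0.80 gives [0.664, 0.894].
For comparison, the equal-tailed interval is [0.642, 0.877]; the HPD is narrower and shifted toward the mode.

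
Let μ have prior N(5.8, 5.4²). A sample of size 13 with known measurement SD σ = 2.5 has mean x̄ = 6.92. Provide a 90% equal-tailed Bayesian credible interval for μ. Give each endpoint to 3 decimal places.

Posterior precision = 1/5.4² + 13/2.5² = 0.0343 + 2.0800 = 2.1143, so posterior SD = 0.6877.
Posterior mean = (5.8/5.4² + 13·6.92/2.5²) / 2.1143 = 6.9018.
Interval: 6.9018 ± 1.645 × 0.6877 → [5.771, 8.033].

[5.771, 8.033]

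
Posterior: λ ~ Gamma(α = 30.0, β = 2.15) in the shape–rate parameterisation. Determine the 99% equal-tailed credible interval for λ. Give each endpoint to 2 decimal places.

[8.26, 21.38]

Posterior: Gamma(shape 30.0, rate 2.15).
Equal-tailed 99% interval: Gamma(30.0, 2.15) quantiles at 0.005 and 0.995.
Posterior mean ≈ 13.95, SD ≈ 2.55; a Normal approximation gives roughly [7.39, 20.52].
Exact: lower = 8.26; upper = 21.38.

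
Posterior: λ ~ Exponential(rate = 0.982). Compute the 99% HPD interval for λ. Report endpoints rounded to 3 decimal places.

[0.000, 4.690]

The exponential density is strictly decreasing on [0, ∞), so the HPD interval is anchored at 0: [0, q] with P(λ ≤ q) = 0.99.
q = −ln(1 − 0.99) / 0.982 = 4.6052 / 0.982 = 4.690.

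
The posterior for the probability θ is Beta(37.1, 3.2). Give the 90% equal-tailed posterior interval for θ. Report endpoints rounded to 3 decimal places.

Posterior: Beta(37.1, 3.2).
Equal-tailed 90% interval: the 0.05 and 0.95 quantiles of Beta(37.1, 3.2).
Posterior mean ≈ 0.921, SD ≈ 0.042; a Normal approximation gives roughly [0.851, 0.990].
Exact: F⁻¹(0.05) = 0.841; F⁻¹(0.95) = 0.976.

[0.841, 0.976]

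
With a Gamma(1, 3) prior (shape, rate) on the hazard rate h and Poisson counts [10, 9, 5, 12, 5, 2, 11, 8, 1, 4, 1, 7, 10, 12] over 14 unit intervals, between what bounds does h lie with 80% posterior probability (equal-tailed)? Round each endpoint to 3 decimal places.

Posterior: Gamma(1+97, 3+14) = Gamma(98, 17) (shape, rate).
Equal-tailed 80% interval: Gamma(98, 17) quantiles at 0.1 and 0.9.
Posterior mean ≈ 5.765, SD ≈ 0.582; a Normal approximation gives roughly [5.018, 6.511].
Exact: lower = 5.032; upper = 6.522.

[5.032, 6.522]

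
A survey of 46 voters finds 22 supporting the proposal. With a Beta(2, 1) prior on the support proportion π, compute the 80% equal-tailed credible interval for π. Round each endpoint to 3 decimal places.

Posterior: Beta(2+22, 1+24) = Beta(24, 25).
Equal-tailed 80% interval: the 0.1 and 0.9 quantiles of Beta(24, 25).
Posterior mean ≈ 0.490, SD ≈ 0.071; a Normal approximation gives roughly [0.399, 0.580].
Exact: F⁻¹(0.1) = 0.399; F⁻¹(0.9) = 0.581.

[0.399, 0.581]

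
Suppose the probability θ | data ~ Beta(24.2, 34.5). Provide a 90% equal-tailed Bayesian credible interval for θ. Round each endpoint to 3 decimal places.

Posterior: Beta(24.2, 34.5).
Equal-tailed 90% interval: the 0.05 and 0.95 quantiles of Beta(24.2, 34.5).
Posterior mean ≈ 0.412, SD ≈ 0.064; a Normal approximation gives roughly [0.307, 0.517].
Exact: F⁻¹(0.05) = 0.309; F⁻¹(0.95) = 0.519.

[0.309, 0.519]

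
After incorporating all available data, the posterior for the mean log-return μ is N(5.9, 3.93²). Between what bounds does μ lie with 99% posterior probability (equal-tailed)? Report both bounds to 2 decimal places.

[-4.22, 16.02]

The posterior is symmetric, so the 99% equal-tailed interval is μ = 5.9 ± z·3.93 with z = 2.576.
Half-width: 2.576 × 3.93 = 10.12.
5.9 − 10.12 = -4.22; 5.9 + 10.12 = 16.02.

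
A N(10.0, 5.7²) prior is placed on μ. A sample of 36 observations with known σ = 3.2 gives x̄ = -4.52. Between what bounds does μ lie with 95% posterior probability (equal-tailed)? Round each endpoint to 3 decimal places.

[-5.435, -3.353]

Posterior precision = 1/5.7² + 36/3.2² = 0.0308 + 3.5156 = 3.5464, so posterior SD = 0.5310.
Posterior mean = (10.0/5.7² + 36·-4.52/3.2²) / 3.5464 = -4.3940.
Interval: -4.3940 ± 1.960 × 0.5310 → [-5.435, -3.353].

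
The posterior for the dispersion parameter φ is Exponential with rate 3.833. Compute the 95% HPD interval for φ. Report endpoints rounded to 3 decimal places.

[0.000, 0.782]

The exponential density is strictly decreasing on [0, ∞), so the HPD interval is anchored at 0: [0, q] with P(φ ≤ q) = 0.95.
q = −ln(1 − 0.95) / 3.833 = 2.9957 / 3.833 = 0.782.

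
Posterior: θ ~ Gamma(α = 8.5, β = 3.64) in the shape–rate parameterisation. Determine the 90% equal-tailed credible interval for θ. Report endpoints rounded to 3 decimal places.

Posterior: Gamma(shape 8.5, rate 3.64).
Equal-tailed 90% interval: Gamma(8.5, 3.64) quantiles at 0.05 and 0.95.
Posterior mean ≈ 2.335, SD ≈ 0.801; a Normal approximation gives roughly [1.018, 3.653].
Exact: lower = 1.191; upper = 3.789.

[1.191, 3.789]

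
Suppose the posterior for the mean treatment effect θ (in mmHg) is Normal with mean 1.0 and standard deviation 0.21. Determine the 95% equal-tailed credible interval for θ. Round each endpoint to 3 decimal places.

[0.588, 1.412]

The posterior is symmetric, so the 95% equal-tailed interval is θ = 1.0 ± z·0.21 with z = 1.960.
Half-width: 1.960 × 0.21 = 0.412.
1.0 − 0.412 = 0.588; 1.0 + 0.412 = 1.412.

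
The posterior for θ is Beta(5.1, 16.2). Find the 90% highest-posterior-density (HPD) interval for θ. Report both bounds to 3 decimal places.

The posterior is unimodal and skewed, so the HPD interval has equal density at both endpoints and is the shortest 90% interval.
Solving f(0.092) = f(0.382) with F(0.382) − F(0.092) = 0.90 gives [0.092, 0.382].
For comparison, the equal-tailed interval is [0.106, 0.401]; the HPD is narrower and shifted toward the mode.

[0.092, 0.382]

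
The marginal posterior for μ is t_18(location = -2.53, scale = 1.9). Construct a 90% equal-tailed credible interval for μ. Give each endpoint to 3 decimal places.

[-5.825, 0.765]

The t_18 distribution is symmetric; the 90% interval is -2.53 ± t·1.9 with t_{0.95,18} = 1.734.
Half-width: 1.734 × 1.9 = 3.295.
-2.53 − 3.295 = -5.825; -2.53 + 3.295 = 0.765.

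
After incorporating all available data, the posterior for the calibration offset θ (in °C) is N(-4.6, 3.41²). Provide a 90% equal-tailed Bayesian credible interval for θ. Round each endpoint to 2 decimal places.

[-10.21, 1.01]

The posterior is symmetric, so the 90% equal-tailed interval is θ = -4.6 ± z·3.41 with z = 1.645.
Half-width: 1.645 × 3.41 = 5.61.
-4.6 − 5.61 = -10.21; -4.6 + 5.61 = 1.01.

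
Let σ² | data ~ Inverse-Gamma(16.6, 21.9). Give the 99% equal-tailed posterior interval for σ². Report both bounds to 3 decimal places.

Inverse-Gamma(16.6, 21.9) quantiles: F⁻¹(0.005) and F⁻¹(0.995).
Equivalently, 1/σ² ~ Gamma(16.6, rate = 21.9); invert its 0.995 and 0.005 quantiles.
Posterior mean ≈ 1.404, SD ≈ 0.367; a Normal approximation gives roughly [0.457, 2.350].
Exact: lower = 0.756; upper = 2.746.

[0.756, 2.746]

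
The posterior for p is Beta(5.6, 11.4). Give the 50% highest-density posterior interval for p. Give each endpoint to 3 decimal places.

[0.234, 0.387]

The posterior is unimodal and skewed, so the HPD interval has equal density at both endpoints and is the shortest 50% interval.
Solving f(0.234) = f(0.387) with F(0.387) − F(0.234) = 0.50 gives [0.234, 0.387].
For comparison, the equal-tailed interval is [0.249, 0.403]; the HPD is narrower and shifted toward the mode.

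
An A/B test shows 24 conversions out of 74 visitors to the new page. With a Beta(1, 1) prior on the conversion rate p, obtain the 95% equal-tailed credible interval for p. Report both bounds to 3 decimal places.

[0.229, 0.438]

Posterior: Beta(1+24, 1+50) = Beta(25, 51).
Equal-tailed 95% interval: the 0.025 and 0.975 quantiles of Beta(25, 51).
Posterior mean ≈ 0.329, SD ≈ 0.054; a Normal approximation gives roughly [0.224, 0.434].
Exact: F⁻¹(0.025) = 0.229; F⁻¹(0.975) = 0.438.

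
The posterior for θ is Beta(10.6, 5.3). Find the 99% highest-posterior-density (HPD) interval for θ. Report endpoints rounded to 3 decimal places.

The posterior is unimodal and skewed, so the HPD interval has equal density at both endpoints and is the shortest 99% interval.
Solving f(0.366) = f(0.919) with F(0.919) − F(0.366) = 0.99 gives [0.366, 0.919].
For comparison, the equal-tailed interval is [0.351, 0.909]; the HPD is narrower and shifted toward the mode.

[0.366, 0.919]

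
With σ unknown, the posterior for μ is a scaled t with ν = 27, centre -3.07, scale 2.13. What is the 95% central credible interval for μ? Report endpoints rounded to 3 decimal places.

The t_27 distribution is symmetric; the 95% interval is -3.07 ± t·2.13 with t_{0.975,27} = 2.052.
Half-width: 2.052 × 2.13 = 4.370.
-3.07 − 4.370 = -7.440; -3.07 + 4.370 = 1.300.

[-7.440, 1.300]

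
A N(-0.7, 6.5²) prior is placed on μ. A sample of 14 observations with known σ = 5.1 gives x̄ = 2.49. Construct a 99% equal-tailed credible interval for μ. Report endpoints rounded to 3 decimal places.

[-1.081, 5.792]

Posterior precision = 1/6.5² + 14/5.1² = 0.0237 + 0.5383 = 0.5619, so posterior SD = 1.3340.
Posterior mean = (-0.7/6.5² + 14·2.49/5.1²) / 0.5619 = 2.3556.
Interval: 2.3556 ± 2.576 × 1.3340 → [-1.081, 5.792].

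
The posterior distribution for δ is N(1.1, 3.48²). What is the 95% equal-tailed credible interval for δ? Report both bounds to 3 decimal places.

[-5.721, 7.921]

The posterior is symmetric, so the 95% equal-tailed interval is δ = 1.1 ± z·3.48 with z = 1.960.
Half-width: 1.960 × 3.48 = 6.821.
1.1 − 6.821 = -5.721; 1.1 + 6.821 = 7.921.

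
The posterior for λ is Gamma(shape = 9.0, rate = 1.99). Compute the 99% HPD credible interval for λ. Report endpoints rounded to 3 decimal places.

[1.358, 8.930]

The posterior is unimodal and skewed, so the HPD interval has equal density at both endpoints and is the shortest 99% interval.
Solving f(1.358) = f(8.930) with F(8.930) − F(1.358) = 0.99 gives [1.358, 8.930].
For comparison, the equal-tailed interval is [1.574, 9.336]; the HPD is narrower and shifted toward the mode.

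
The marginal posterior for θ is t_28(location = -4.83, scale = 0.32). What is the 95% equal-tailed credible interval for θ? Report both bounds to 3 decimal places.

The t_28 distribution is symmetric; the 95% interval is -4.83 ± t·0.32 with t_{0.975,28} = 2.048.
Half-width: 2.048 × 0.32 = 0.655.
-4.83 − 0.655 = -5.485; -4.83 + 0.655 = -4.175.

[-5.485, -4.175]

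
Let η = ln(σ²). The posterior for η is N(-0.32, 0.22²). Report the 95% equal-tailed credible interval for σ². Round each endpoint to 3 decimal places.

[0.472, 1.118]

On the log scale the 95% interval is -0.32 ± 1.960 × 0.22 = [-0.7512, 0.1112].
Exponentiate: [e^-0.7512, e^0.1112] = [0.472, 1.118].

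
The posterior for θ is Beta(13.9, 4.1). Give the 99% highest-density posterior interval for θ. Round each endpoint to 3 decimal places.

The posterior is unimodal and skewed, so the HPD interval has equal density at both endpoints and is the shortest 99% interval.
Solving f(0.506) = f(0.967) with F(0.967) − F(0.506) = 0.99 gives [0.506, 0.967].
For comparison, the equal-tailed interval is [0.483, 0.955]; the HPD is narrower and shifted toward the mode.

[0.506, 0.967]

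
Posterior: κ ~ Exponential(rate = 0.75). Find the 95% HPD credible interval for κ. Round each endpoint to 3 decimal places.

The exponential density is strictly decreasing on [0, ∞), so the HPD interval is anchored at 0: [0, q] with P(κ ≤ q) = 0.95.
q = −ln(1 − 0.95) / 0.75 = 2.9957 / 0.75 = 3.994.

[0.000, 3.994]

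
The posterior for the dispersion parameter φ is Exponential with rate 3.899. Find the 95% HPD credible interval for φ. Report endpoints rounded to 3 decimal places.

[0.000, 0.768]

The exponential density is strictly decreasing on [0, ∞), so the HPD interval is anchored at 0: [0, q] with P(φ ≤ q) = 0.95.
q = −ln(1 − 0.95) / 3.899 = 2.9957 / 3.899 = 0.768.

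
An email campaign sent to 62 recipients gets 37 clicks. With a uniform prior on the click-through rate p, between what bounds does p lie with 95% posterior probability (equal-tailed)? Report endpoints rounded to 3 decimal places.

[0.472, 0.710]

Posterior: Beta(1+37, 1+25) = Beta(38, 26).
Equal-tailed 95% interval: the 0.025 and 0.975 quantiles of Beta(38, 26).
Posterior mean ≈ 0.594, SD ≈ 0.061; a Normal approximation gives roughly [0.474, 0.713].
Exact: F⁻¹(0.025) = 0.472; F⁻¹(0.975) = 0.710.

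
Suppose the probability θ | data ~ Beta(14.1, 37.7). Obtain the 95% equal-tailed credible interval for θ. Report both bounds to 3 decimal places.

[0.161, 0.400]

Posterior: Beta(14.1, 37.7).
Equal-tailed 95% interval: the 0.025 and 0.975 quantiles of Beta(14.1, 37.7).
Posterior mean ≈ 0.272, SD ≈ 0.061; a Normal approximation gives roughly [0.152, 0.392].
Exact: F⁻¹(0.025) = 0.161; F⁻¹(0.975) = 0.400.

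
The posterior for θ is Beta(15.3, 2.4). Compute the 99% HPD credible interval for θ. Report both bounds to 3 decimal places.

The posterior is unimodal and skewed, so the HPD interval has equal density at both endpoints and is the shortest 99% interval.
Solving f(0.629) = f(0.997) with F(0.997) − F(0.629) = 0.99 gives [0.629, 0.997].
For comparison, the equal-tailed interval is [0.599, 0.989]; the HPD is narrower and shifted toward the mode.

[0.629, 0.997]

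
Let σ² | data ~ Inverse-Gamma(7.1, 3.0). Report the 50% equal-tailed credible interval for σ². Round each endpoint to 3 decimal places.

[0.346, 0.580]

Inverse-Gamma(7.1, 3.0) quantiles: F⁻¹(0.25) and F⁻¹(0.75).
Equivalently, 1/σ² ~ Gamma(7.1, rate = 3.0); invert its 0.75 and 0.25 quantiles.
Posterior mean ≈ 0.492, SD ≈ 0.218; a Normal approximation gives roughly [0.345, 0.639].
Exact: lower = 0.346; upper = 0.580.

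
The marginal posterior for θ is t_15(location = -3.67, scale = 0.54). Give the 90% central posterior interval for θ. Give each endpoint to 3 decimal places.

[-4.617, -2.723]

The t_15 distribution is symmetric; the 90% interval is -3.67 ± t·0.54 with t_{0.95,15} = 1.753.
Half-width: 1.753 × 0.54 = 0.947.
-3.67 − 0.947 = -4.617; -3.67 + 0.947 = -2.723.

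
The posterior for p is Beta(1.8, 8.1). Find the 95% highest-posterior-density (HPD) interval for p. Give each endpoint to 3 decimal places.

[0.004, 0.408]

The posterior is unimodal and skewed, so the HPD interval has equal density at both endpoints and is the shortest 95% interval.
Solving f(0.004) = f(0.408) with F(0.408) − F(0.004) = 0.95 gives [0.004, 0.408].
For comparison, the equal-tailed interval is [0.021, 0.460]; the HPD is narrower and shifted toward the mode.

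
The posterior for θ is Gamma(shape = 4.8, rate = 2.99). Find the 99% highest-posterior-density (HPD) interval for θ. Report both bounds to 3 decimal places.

The posterior is unimodal and skewed, so the HPD interval has equal density at both endpoints and is the shortest 99% interval.
Solving f(0.225) = f(3.829) with F(3.829) − F(0.225) = 0.99 gives [0.225, 3.829].
For comparison, the equal-tailed interval is [0.332, 4.106]; the HPD is narrower and shifted toward the mode.

[0.225, 3.829]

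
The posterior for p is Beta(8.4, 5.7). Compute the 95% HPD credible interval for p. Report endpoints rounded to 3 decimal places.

The posterior is unimodal and skewed, so the HPD interval has equal density at both endpoints and is the shortest 95% interval.
Solving f(0.350) = f(0.835) with F(0.835) − F(0.350) = 0.95 gives [0.350, 0.835].
For comparison, the equal-tailed interval is [0.340, 0.826]; the HPD is narrower and shifted toward the mode.

[0.350, 0.835]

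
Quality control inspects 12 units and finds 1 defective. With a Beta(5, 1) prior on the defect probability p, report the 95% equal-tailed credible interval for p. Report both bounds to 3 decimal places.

[0.142, 0.560]

Posterior: Beta(5+1, 1+11) = Beta(6, 12).
Equal-tailed 95% interval: the 0.025 and 0.975 quantiles of Beta(6, 12).
Posterior mean ≈ 0.333, SD ≈ 0.108; a Normal approximation gives roughly [0.121, 0.545].
Exact: F⁻¹(0.025) = 0.142; F⁻¹(0.975) = 0.560.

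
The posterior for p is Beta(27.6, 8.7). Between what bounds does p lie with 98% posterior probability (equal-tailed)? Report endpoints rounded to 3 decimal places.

[0.580, 0.899]

Posterior: Beta(27.6, 8.7).
Equal-tailed 98% interval: the 0.01 and 0.99 quantiles of Beta(27.6, 8.7).
Posterior mean ≈ 0.760, SD ≈ 0.070; a Normal approximation gives roughly [0.598, 0.923].
Exact: F⁻¹(0.01) = 0.580; F⁻¹(0.99) = 0.899.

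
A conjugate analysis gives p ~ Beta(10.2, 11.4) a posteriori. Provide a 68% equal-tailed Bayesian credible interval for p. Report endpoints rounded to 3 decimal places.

[0.365, 0.579]

Posterior: Beta(10.2, 11.4).
Equal-tailed 68% interval: the 0.16 and 0.84 quantiles of Beta(10.2, 11.4).
Posterior mean ≈ 0.472, SD ≈ 0.105; a Normal approximation gives roughly [0.368, 0.577].
Exact: F⁻¹(0.16) = 0.365; F⁻¹(0.84) = 0.579.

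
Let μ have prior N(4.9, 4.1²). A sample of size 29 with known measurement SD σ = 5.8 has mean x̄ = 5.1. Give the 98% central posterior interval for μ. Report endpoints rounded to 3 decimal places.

[2.664, 7.510]

Posterior precision = 1/4.1² + 29/5.8² = 0.0595 + 0.8621 = 0.9216, so posterior SD = 1.0417.
Posterior mean = (4.9/4.1² + 29·5.1/5.8²) / 0.9216 = 5.0871.
Interval: 5.0871 ± 2.326 × 1.0417 → [2.664, 7.510].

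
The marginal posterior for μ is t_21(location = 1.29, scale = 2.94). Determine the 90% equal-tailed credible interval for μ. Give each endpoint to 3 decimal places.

The t_21 distribution is symmetric; the 90% interval is 1.29 ± t·2.94 with t_{0.95,21} = 1.721.
Half-width: 1.721 × 2.94 = 5.059.
1.29 − 5.059 = -3.769; 1.29 + 5.059 = 6.349.

[-3.769, 6.349]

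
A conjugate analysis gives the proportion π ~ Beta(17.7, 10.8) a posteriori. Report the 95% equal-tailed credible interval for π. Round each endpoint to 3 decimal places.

[0.439, 0.787]

Posterior: Beta(17.7, 10.8).
Equal-tailed 95% interval: the 0.025 and 0.975 quantiles of Beta(17.7, 10.8).
Posterior mean ≈ 0.621, SD ≈ 0.089; a Normal approximation gives roughly [0.446, 0.796].
Exact: F⁻¹(0.025) = 0.439; F⁻¹(0.975) = 0.787.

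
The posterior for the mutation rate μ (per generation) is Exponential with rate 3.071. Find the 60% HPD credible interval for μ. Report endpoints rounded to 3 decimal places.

The exponential density is strictly decreasing on [0, ∞), so the HPD interval is anchored at 0: [0, q] with P(μ ≤ q) = 0.60.
q = −ln(1 − 0.60) / 3.071 = 0.9163 / 3.071 = 0.298.

[0.000, 0.298]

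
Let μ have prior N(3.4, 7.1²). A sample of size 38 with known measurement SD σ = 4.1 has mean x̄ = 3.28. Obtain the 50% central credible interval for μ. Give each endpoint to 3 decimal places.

Posterior precision = 1/7.1² + 38/4.1² = 0.0198 + 2.2606 = 2.2804, so posterior SD = 0.6622.
Posterior mean = (3.4/7.1² + 38·3.28/4.1²) / 2.2804 = 3.2810.
Interval: 3.2810 ± 0.674 × 0.6622 → [2.834, 3.728].

[2.834, 3.728]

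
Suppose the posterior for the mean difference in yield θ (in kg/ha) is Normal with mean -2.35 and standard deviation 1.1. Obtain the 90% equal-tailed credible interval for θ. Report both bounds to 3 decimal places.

[-4.159, -0.541]

The posterior is symmetric, so the 90% equal-tailed interval is θ = -2.35 ± z·1.1 with z = 1.645.
Half-width: 1.645 × 1.1 = 1.809.
-2.35 − 1.809 = -4.159; -2.35 + 1.809 = -0.541.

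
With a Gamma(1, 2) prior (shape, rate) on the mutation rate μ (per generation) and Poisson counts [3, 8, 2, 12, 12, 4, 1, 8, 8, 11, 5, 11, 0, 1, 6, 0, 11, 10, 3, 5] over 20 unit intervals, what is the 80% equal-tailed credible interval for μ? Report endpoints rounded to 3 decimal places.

[4.913, 6.198]

Posterior: Gamma(1+121, 2+20) = Gamma(122, 22) (shape, rate).
Equal-tailed 80% interval: Gamma(122, 22) quantiles at 0.1 and 0.9.
Posterior mean ≈ 5.545, SD ≈ 0.502; a Normal approximation gives roughly [4.902, 6.189].
Exact: lower = 4.913; upper = 6.198.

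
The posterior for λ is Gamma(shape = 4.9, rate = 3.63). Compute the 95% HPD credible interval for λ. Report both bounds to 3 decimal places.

[0.318, 2.558]

The posterior is unimodal and skewed, so the HPD interval has equal density at both endpoints and is the shortest 95% interval.
Solving f(0.318) = f(2.558) with F(2.558) − F(0.318) = 0.95 gives [0.318, 2.558].
For comparison, the equal-tailed interval is [0.432, 2.781]; the HPD is narrower and shifted toward the mode.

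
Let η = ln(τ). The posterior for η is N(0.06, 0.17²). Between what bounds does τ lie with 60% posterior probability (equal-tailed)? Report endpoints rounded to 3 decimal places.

On the log scale the 60% interval is 0.06 ± 0.842 × 0.17 = [-0.0831, 0.2031].
Exponentiate: [e^-0.0831, e^0.2031] = [0.920, 1.225].

[0.920, 1.225]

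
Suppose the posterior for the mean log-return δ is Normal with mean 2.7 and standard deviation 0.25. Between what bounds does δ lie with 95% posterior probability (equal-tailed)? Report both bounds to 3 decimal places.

The posterior is symmetric, so the 95% equal-tailed interval is δ = 2.7 ± z·0.25 with z = 1.960.
Half-width: 1.960 × 0.25 = 0.490.
2.7 − 0.490 = 2.210; 2.7 + 0.490 = 3.190.

[2.210, 3.190]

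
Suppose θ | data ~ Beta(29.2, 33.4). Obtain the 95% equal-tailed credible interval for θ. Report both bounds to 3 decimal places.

[0.345, 0.590]

Posterior: Beta(29.2, 33.4).
Equal-tailed 95% interval: the 0.025 and 0.975 quantiles of Beta(29.2, 33.4).
Posterior mean ≈ 0.466, SD ≈ 0.063; a Normal approximation gives roughly [0.344, 0.589].
Exact: F⁻¹(0.025) = 0.345; F⁻¹(0.975) = 0.590.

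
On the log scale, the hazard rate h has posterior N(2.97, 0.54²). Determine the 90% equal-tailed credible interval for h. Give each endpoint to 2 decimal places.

[8.02, 47.38]

On the log scale the 90% interval is 2.97 ± 1.645 × 0.54 = [2.0818, 3.8582].
Exponentiate: [e^2.0818, e^3.8582] = [8.02, 47.38].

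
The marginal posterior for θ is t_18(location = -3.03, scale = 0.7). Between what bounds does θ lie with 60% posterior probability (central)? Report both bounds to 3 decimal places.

The t_18 distribution is symmetric; the 60% interval is -3.03 ± t·0.7 with t_{0.8,18} = 0.862.
Half-width: 0.862 × 0.7 = 0.603.
-3.03 − 0.603 = -3.633; -3.03 + 0.603 = -2.427.

[-3.633, -2.427]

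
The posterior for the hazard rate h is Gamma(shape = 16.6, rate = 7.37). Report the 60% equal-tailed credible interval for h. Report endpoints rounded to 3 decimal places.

[1.779, 2.700]

Posterior: Gamma(shape 16.6, rate 7.37).
Equal-tailed 60% interval: Gamma(16.6, 7.37) quantiles at 0.2 and 0.8.
Posterior mean ≈ 2.252, SD ≈ 0.553; a Normal approximation gives roughly [1.787, 2.718].
Exact: lower = 1.779; upper = 2.700.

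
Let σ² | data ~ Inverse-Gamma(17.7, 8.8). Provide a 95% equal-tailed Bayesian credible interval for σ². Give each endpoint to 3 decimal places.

[0.328, 0.843]

Inverse-Gamma(17.7, 8.8) quantiles: F⁻¹(0.025) and F⁻¹(0.975).
Equivalently, 1/σ² ~ Gamma(17.7, rate = 8.8); invert its 0.975 and 0.025 quantiles.
Posterior mean ≈ 0.527, SD ≈ 0.133; a Normal approximation gives roughly [0.266, 0.788].
Exact: lower = 0.328; upper = 0.843.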